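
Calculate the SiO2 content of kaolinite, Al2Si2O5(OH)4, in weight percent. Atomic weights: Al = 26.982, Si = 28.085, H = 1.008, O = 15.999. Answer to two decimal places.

46.55 wt%

M(Al2Si2O5(OH)4) = 258.157 g/mol; M(SiO2) = 60.083 g/mol.
Moles SiO2 per formula unit = 2 Si ÷ 1 = 2.0000.
SiO2 fraction = (2.0000 × 60.083) / 258.157 = 120.166/258.157 = 0.4655.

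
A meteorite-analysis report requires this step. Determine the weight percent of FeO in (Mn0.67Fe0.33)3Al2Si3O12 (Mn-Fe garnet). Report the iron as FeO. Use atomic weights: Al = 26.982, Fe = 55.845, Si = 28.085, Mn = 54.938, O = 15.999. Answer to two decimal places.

Formula mass = 495.919 g/mol.
0.99 Fe → 0.9900 mol FeO per formula unit; M(FeO) = 71.844, so FeO mass = 71.126 g.
71.126/495.919 × 100 = 14.34 wt%.

14.34 wt%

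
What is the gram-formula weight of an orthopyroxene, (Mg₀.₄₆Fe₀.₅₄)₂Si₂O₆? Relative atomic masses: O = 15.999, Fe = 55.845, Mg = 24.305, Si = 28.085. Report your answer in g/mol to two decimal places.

M = 0.92·24.305 + 1.08·55.845 + 2·28.085 + 6·15.999

234.84 g/mol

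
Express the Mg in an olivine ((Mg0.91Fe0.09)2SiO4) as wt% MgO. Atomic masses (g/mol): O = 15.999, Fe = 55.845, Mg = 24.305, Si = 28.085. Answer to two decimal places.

M((Mg0.91Fe0.09)2SiO4) = 146.368 g/mol; M(MgO) = 40.304 g/mol.
Moles MgO per formula unit = 1.82 Mg ÷ 1 = 1.8200.
MgO fraction = (1.8200 × 40.304) / 146.368 = 73.353/146.368 = 0.5012.

50.12 wt%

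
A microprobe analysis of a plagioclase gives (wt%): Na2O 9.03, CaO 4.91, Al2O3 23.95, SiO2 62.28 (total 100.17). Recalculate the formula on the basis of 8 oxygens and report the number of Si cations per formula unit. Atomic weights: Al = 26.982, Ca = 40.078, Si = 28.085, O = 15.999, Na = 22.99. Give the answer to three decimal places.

2.754 Si apfu

9.03 wt% Na2O ÷ 61.979 g/mol = 0.14569 mol, giving 0.29138 Na and 0.14569 O.
4.91 wt% CaO ÷ 56.077 g/mol = 0.08756 mol, giving 0.08756 Ca and 0.08756 O.
23.95 wt% Al2O3 ÷ 101.961 g/mol = 0.23489 mol, giving 0.46978 Al and 0.70467 O.
62.28 wt% SiO2 ÷ 60.083 g/mol = 1.03657 mol, giving 1.03657 Si and 2.07314 O.
Oxygen sums to 3.01106; scaling by 8/3.01106 = 2.65687 puts the formula on 8 O.
Si: 1.03657 × 2.65687 = 2.754 atoms per formula unit.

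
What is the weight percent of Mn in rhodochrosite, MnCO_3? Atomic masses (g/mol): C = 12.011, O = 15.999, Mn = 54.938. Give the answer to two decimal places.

47.79 weight percent

M(MnCO_3) = 114.946 g/mol.
Mn contributes 1 × 54.938 = 54.938 g per mole.
54.938/114.946 = 0.4779 → 47.79%.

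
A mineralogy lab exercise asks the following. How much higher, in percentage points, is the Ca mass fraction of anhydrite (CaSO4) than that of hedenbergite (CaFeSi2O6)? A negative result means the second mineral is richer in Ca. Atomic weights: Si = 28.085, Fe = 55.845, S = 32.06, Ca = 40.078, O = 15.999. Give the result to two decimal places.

13.29 percentage points

Ca in CaSO4: molar mass 136.134 g/mol; 1×40.078 = 40.078 g → 29.44 wt%.
Ca in CaFeSi2O6: molar mass 248.087 g/mol; 1×40.078 = 40.078 g → 16.15 wt%.
Difference = 29.44 − 16.15 = 13.29 percentage points.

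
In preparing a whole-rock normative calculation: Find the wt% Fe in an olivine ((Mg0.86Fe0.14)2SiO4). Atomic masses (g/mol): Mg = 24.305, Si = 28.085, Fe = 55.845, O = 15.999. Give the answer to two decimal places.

Formula mass = 1.72×24.305 + 0.28×55.845 + 1×28.085 + 4×15.999 = 149.522 g/mol, of which 15.637 g is Fe.
So Fe makes up 15.637/149.522 = 0.1046 of the mass, i.e. 10.46%.

10.46 weight percent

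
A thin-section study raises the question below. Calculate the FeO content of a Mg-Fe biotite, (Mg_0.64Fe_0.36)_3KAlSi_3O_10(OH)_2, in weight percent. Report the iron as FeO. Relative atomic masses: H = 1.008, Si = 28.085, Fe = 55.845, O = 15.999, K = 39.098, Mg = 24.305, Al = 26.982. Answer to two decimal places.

17.19 wt%

Formula mass = 451.317 g/mol.
1.08 Fe → 1.0800 mol FeO per formula unit; M(FeO) = 71.844, so FeO mass = 77.592 g.
77.592/451.317 × 100 = 17.19 wt%.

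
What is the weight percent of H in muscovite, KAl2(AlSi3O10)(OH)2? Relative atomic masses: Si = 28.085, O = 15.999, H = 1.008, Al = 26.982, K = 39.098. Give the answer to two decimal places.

0.51 mass %

Formula mass = 1×39.098 + 3×26.982 + 3×28.085 + 12×15.999 + 2×1.008 = 398.303 g/mol, of which 2.016 g is H.
So H makes up 2.016/398.303 = 0.0051 of the mass, i.e. 0.51%.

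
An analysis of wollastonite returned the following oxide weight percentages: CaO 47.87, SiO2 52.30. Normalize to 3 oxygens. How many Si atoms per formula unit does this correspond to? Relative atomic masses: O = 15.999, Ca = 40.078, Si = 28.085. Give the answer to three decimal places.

47.87 wt% CaO ÷ 56.077 g/mol = 0.85365 mol, giving 0.85365 Ca and 0.85365 O.
52.30 wt% SiO2 ÷ 60.083 g/mol = 0.87046 mol, giving 0.87046 Si and 1.74092 O.
Oxygen sums to 2.59457; scaling by 3/2.59457 = 1.15626 puts the formula on 3 O.
Si: 0.87046 × 1.15626 = 1.006 atoms per formula unit.

1.006 Si apfu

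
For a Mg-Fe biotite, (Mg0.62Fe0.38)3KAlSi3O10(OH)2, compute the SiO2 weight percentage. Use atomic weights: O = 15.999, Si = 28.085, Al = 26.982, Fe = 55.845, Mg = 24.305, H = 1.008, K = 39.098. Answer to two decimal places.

Formula mass = 453.210 g/mol.
3 Si → 3.0000 mol SiO2 per formula unit; M(SiO2) = 60.083, so SiO2 mass = 180.249 g.
180.249/453.210 × 100 = 39.77 wt%.

39.77 wt%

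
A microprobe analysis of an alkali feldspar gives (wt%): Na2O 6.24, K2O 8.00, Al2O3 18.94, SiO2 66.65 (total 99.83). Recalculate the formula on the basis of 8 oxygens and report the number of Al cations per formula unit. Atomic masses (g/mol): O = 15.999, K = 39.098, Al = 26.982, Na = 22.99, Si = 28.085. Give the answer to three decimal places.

Na2O (M=61.979): mol = 0.10068; Na = 0.20136, O = 0.10068.
K2O (M=94.195): mol = 0.08493; K = 0.16986, O = 0.08493.
Al2O3 (M=101.961): mol = 0.18576; Al = 0.37152, O = 0.55728.
SiO2 (M=60.083): mol = 1.10930; Si = 1.10930, O = 2.21860.
ΣO = 2.96149; factor = 8/ΣO = 2.70134.
Al apfu = 0.37152 × 2.70134 = 1.004.

1.004 Al apfu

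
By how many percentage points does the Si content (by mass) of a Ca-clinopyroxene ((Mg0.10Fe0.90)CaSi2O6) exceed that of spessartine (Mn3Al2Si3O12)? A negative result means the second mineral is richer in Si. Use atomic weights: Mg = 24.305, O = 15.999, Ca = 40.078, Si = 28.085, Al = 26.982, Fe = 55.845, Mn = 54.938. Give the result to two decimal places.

5.91 percentage points

First mineral: 56.170 g Si in 244.933 g formula = 22.93 wt% Si.
Second mineral: 84.255 g Si in 495.021 g formula = 17.02 wt% Si.
22.93% − 17.02% gives a difference of 5.91 percentage points.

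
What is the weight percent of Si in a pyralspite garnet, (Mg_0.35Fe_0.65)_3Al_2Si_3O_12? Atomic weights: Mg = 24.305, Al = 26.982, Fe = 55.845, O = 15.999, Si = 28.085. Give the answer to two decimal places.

18.13 mass %

M((Mg_0.35Fe_0.65)_3Al_2Si_3O_12) = 464.625 g/mol.
Si contributes 3 × 28.085 = 84.255 g per mole.
84.255/464.625 = 0.1813 → 18.13%.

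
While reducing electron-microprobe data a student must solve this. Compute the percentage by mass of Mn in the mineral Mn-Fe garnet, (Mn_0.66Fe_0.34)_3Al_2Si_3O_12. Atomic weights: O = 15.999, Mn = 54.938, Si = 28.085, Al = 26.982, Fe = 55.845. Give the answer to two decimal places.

M((Mn_0.66Fe_0.34)_3Al_2Si_3O_12) = 495.946 g/mol.
Mn contributes 1.98 × 54.938 = 108.777 g per mole.
108.777/495.946 = 0.2193 → 21.93%.

21.93 wt%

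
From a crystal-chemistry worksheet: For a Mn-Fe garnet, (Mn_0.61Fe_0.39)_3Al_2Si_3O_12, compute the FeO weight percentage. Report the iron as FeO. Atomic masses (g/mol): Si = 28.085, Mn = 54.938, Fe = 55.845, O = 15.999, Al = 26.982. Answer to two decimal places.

M((Mn_0.61Fe_0.39)_3Al_2Si_3O_12) = 496.082 g/mol; M(FeO) = 71.844 g/mol.
Moles FeO per formula unit = 1.17 Fe ÷ 1 = 1.1700.
FeO fraction = (1.1700 × 71.844) / 496.082 = 84.057/496.082 = 0.1694.

16.94 wt%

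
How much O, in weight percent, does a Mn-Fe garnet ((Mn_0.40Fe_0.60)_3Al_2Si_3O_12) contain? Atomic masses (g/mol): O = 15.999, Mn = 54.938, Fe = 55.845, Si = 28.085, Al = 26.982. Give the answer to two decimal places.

Formula mass = 1.20×54.938 + 1.80×55.845 + 2×26.982 + 3×28.085 + 12×15.999 = 496.654 g/mol, of which 191.988 g is O.
So O makes up 191.988/496.654 = 0.3866 of the mass, i.e. 38.66%.

38.66 weight percent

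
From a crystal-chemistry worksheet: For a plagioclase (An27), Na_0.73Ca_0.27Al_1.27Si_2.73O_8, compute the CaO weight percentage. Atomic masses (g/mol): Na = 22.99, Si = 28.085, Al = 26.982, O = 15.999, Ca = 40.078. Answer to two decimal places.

Formula mass = 266.535 g/mol.
0.27 Ca → 0.2700 mol CaO per formula unit; M(CaO) = 56.077, so CaO mass = 15.141 g.
15.141/266.535 × 100 = 5.68 wt%.

5.68 wt%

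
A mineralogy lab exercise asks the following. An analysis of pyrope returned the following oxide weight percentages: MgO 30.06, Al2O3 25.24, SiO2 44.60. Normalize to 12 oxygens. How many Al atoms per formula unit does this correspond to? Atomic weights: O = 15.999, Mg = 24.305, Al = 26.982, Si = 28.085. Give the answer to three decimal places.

30.06 wt% MgO ÷ 40.304 g/mol = 0.74583 mol, giving 0.74583 Mg and 0.74583 O.
25.24 wt% Al2O3 ÷ 101.961 g/mol = 0.24755 mol, giving 0.49510 Al and 0.74265 O.
44.60 wt% SiO2 ÷ 60.083 g/mol = 0.74231 mol, giving 0.74231 Si and 1.48462 O.
Oxygen sums to 2.97310; scaling by 12/2.97310 = 4.03619 puts the formula on 12 O.
Al: 0.49510 × 4.03619 = 1.998 atoms per formula unit.

1.998 Al apfu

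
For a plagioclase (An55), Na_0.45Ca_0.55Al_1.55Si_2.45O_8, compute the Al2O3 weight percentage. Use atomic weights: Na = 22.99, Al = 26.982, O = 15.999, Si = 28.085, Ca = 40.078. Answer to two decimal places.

29.16 wt%

Formula mass = 271.011 g/mol.
1.55 Al → 0.7750 mol Al2O3 per formula unit; M(Al2O3) = 101.961, so Al2O3 mass = 79.020 g.
79.020/271.011 × 100 = 29.16 wt%.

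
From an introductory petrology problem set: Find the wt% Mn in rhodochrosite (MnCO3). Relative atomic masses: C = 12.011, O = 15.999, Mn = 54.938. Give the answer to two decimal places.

47.79 mass %

Molar mass of MnCO3: 1*54.938 + 1*12.011 + 3*15.999 = 114.946 g/mol.
Mass of Mn per formula unit: 1 × 54.938 = 54.938 g.
Weight fraction Mn = 54.938 / 114.946 = 0.4779.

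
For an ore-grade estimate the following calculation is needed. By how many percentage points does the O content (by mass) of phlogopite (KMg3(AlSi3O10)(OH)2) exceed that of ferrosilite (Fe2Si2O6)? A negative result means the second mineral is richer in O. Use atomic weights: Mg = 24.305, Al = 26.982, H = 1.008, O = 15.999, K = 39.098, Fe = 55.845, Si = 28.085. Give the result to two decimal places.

O in KMg3(AlSi3O10)(OH)2: molar mass 417.254 g/mol; 12×15.999 = 191.988 g → 46.01 wt%.
O in Fe2Si2O6: molar mass 263.854 g/mol; 6×15.999 = 95.994 g → 36.38 wt%.
Difference = 46.01 − 36.38 = 9.63 percentage points.

9.63 percentage points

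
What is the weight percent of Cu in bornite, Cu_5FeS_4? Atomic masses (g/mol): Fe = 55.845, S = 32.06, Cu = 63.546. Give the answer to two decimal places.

Molar mass of Cu_5FeS_4: 5*63.546 + 1*55.845 + 4*32.06 = 501.815 g/mol.
Mass of Cu per formula unit: 5 × 63.546 = 317.730 g.
Weight fraction Cu = 317.730 / 501.815 = 0.6332.

63.32 mass %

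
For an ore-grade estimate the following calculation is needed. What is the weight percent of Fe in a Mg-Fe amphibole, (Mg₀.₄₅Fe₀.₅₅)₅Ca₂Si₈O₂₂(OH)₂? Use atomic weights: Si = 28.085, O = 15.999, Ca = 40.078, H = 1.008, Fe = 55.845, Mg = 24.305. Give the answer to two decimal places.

Formula mass = 2.25×24.305 + 2.75×55.845 + 2×40.078 + 8×28.085 + 24×15.999 + 2×1.008 = 899.088 g/mol, of which 153.574 g is Fe.
So Fe makes up 153.574/899.088 = 0.1708 of the mass, i.e. 17.08%.

17.08 mass %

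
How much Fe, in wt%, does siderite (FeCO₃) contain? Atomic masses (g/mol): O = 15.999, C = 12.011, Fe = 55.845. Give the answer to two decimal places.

48.20 wt%

M(FeCO₃) = 115.853 g/mol.
Fe contributes 1 × 55.845 = 55.845 g per mole.
55.845/115.853 = 0.4820 → 48.20%.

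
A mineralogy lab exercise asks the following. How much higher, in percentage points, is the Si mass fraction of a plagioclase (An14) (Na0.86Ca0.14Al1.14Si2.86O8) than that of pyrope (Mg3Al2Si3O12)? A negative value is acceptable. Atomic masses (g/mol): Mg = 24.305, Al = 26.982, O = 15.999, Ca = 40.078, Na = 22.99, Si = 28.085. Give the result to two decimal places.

Si in Na0.86Ca0.14Al1.14Si2.86O8: molar mass 264.457 g/mol; 2.86×28.085 = 80.323 g → 30.37 wt%.
Si in Mg3Al2Si3O12: molar mass 403.122 g/mol; 3×28.085 = 84.255 g → 20.90 wt%.
Difference = 30.37 − 20.90 = 9.47 percentage points.

9.47 percentage points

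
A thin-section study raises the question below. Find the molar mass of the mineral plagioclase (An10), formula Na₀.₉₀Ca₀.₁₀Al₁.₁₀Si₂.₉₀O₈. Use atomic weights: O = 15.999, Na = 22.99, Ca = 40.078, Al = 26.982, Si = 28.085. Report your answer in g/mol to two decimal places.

M = 0.90×22.99 + 0.10×40.078 + 1.10×26.982 + 2.90×28.085 + 8×15.999

263.82 g/mol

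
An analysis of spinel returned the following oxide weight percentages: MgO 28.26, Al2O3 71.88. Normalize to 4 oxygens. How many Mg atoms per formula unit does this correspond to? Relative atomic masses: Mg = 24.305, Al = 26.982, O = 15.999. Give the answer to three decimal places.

MgO (M=40.304): mol = 0.70117; Mg = 0.70117, O = 0.70117.
Al2O3 (M=101.961): mol = 0.70498; Al = 1.40996, O = 2.11494.
ΣO = 2.81611; factor = 4/ΣO = 1.42040.
Mg apfu = 0.70117 × 1.42040 = 0.996.

0.996 Mg apfu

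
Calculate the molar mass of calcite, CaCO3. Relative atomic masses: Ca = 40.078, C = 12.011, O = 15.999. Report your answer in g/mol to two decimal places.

100.09 g/mol

The formula mass is the sum 1*40.078 + 1*12.011 + 3*15.999.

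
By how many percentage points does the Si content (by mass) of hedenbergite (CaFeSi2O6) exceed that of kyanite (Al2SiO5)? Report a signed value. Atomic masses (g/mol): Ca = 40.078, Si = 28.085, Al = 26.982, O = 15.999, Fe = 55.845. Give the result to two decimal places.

5.31 percentage points

Si in CaFeSi2O6: molar mass 248.087 g/mol; 2×28.085 = 56.170 g → 22.64 wt%.
Si in Al2SiO5: molar mass 162.044 g/mol; 1×28.085 = 28.085 g → 17.33 wt%.
Difference = 22.64 − 17.33 = 5.31 percentage points.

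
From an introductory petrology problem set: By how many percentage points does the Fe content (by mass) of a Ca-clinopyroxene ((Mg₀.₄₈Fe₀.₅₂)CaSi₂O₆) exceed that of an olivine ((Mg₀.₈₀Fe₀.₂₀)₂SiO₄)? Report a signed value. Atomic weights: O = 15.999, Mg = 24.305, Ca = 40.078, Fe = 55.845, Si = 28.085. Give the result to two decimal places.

-2.10 percentage points

Fe in (Mg₀.₄₈Fe₀.₅₂)CaSi₂O₆: molar mass 232.948 g/mol; 0.52×55.845 = 29.039 g → 12.47 wt%.
Fe in (Mg₀.₈₀Fe₀.₂₀)₂SiO₄: molar mass 153.307 g/mol; 0.40×55.845 = 22.338 g → 14.57 wt%.
Difference = 12.47 − 14.57 = -2.10 percentage points.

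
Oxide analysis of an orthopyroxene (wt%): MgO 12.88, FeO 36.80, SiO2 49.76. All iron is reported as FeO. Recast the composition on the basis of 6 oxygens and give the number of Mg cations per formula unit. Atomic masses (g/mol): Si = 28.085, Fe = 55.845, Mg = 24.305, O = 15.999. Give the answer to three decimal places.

0.771 Mg apfu

MgO (M=40.304): mol = 0.31957; Mg = 0.31957, O = 0.31957.
FeO (M=71.844): mol = 0.51222; Fe = 0.51222, O = 0.51222.
SiO2 (M=60.083): mol = 0.82819; Si = 0.82819, O = 1.65638.
ΣO = 2.48817; factor = 6/ΣO = 2.41141.
Mg apfu = 0.31957 × 2.41141 = 0.771.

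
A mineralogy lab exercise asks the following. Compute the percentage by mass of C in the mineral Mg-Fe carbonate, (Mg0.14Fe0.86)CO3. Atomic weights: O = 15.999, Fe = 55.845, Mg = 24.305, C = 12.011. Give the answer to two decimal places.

Formula mass = 0.14×24.305 + 0.86×55.845 + 1×12.011 + 3×15.999 = 111.437 g/mol, of which 12.011 g is C.
So C makes up 12.011/111.437 = 0.1078 of the mass, i.e. 10.78%.

10.78 wt%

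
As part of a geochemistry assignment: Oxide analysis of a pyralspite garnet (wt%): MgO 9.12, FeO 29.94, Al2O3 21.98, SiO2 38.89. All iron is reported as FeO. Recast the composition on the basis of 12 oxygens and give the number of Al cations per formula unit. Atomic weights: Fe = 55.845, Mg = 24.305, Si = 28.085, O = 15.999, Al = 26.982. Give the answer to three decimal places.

MgO: 9.12/40.304 = 0.22628 mol → 0.22628 mol Mg, 0.22628 mol O.
FeO: 29.94/71.844 = 0.41674 mol → 0.41674 mol Fe, 0.41674 mol O.
Al2O3: 21.98/101.961 = 0.21557 mol → 0.43114 mol Al, 0.64671 mol O.
SiO2: 38.89/60.083 = 0.64727 mol → 0.64727 mol Si, 1.29454 mol O.
Total oxygen = 2.58427 mol. Normalization factor = 12/2.58427 = 4.64348.
Al per 12 O = 0.43114 × 4.64348 = 2.002.

2.002 Al apfu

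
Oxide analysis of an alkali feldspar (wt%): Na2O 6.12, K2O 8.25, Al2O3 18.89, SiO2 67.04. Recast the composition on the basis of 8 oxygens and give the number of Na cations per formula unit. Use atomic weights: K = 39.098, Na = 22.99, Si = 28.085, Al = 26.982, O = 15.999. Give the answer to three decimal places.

Na2O: 6.12/61.979 = 0.09874 mol → 0.19748 mol Na, 0.09874 mol O.
K2O: 8.25/94.195 = 0.08758 mol → 0.17516 mol K, 0.08758 mol O.
Al2O3: 18.89/101.961 = 0.18527 mol → 0.37054 mol Al, 0.55581 mol O.
SiO2: 67.04/60.083 = 1.11579 mol → 1.11579 mol Si, 2.23158 mol O.
Total oxygen = 2.97371 mol. Normalization factor = 8/2.97371 = 2.69024.
Na per 8 O = 0.19748 × 2.69024 = 0.531.

0.531 Na apfu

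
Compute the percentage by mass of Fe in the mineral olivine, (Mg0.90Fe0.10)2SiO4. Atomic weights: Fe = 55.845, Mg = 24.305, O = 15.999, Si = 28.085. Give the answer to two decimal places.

M((Mg0.90Fe0.10)2SiO4) = 146.999 g/mol.
Fe contributes 0.20 × 55.845 = 11.169 g per mole.
11.169/146.999 = 0.0760 → 7.60%.

7.60 mass %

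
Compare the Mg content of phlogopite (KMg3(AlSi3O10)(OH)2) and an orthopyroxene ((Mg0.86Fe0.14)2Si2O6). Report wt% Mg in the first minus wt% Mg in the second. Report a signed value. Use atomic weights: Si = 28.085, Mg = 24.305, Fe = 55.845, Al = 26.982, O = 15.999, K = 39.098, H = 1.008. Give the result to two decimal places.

-2.47 percentage points

M(KMg3(AlSi3O10)(OH)2) = 417.254 g/mol, so wt% Mg = 72.915/417.254 × 100 = 17.47%.
M((Mg0.86Fe0.14)2Si2O6) = 209.605 g/mol, so wt% Mg = 41.805/209.605 × 100 = 19.94%.
17.47 − 19.94 = -2.47 pp.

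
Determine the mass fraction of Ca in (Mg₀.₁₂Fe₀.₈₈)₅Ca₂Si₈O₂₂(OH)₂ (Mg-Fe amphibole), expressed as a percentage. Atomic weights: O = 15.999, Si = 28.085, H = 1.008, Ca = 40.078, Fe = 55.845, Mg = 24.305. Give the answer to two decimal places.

8.43 weight percent

Molar mass of (Mg₀.₁₂Fe₀.₈₈)₅Ca₂Si₈O₂₂(OH)₂: 0.60×24.305 + 4.40×55.845 + 2×40.078 + 8×28.085 + 24×15.999 + 2×1.008 = 951.129 g/mol.
Mass of Ca per formula unit: 2 × 40.078 = 80.156 g.
Weight fraction Ca = 80.156 / 951.129 = 0.0843.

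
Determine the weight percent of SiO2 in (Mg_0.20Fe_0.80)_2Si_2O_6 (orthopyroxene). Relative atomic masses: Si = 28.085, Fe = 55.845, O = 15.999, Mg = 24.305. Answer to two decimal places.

Formula mass = 251.238 g/mol.
2 Si → 2.0000 mol SiO2 per formula unit; M(SiO2) = 60.083, so SiO2 mass = 120.166 g.
120.166/251.238 × 100 = 47.83 wt%.

47.83 wt%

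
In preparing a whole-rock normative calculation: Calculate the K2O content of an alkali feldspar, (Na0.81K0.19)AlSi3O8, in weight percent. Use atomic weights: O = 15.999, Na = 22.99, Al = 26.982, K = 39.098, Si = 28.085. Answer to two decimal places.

Formula mass = 265.280 g/mol.
0.19 K → 0.0950 mol K2O per formula unit; M(K2O) = 94.195, so K2O mass = 8.949 g.
8.949/265.280 × 100 = 3.37 wt%.

3.37 wt%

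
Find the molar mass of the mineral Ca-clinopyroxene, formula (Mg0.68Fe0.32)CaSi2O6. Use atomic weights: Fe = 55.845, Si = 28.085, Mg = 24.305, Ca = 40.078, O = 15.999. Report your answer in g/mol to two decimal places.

M = 0.68·24.305 + 0.32·55.845 + 1·40.078 + 2·28.085 + 6·15.999

226.64 g/mol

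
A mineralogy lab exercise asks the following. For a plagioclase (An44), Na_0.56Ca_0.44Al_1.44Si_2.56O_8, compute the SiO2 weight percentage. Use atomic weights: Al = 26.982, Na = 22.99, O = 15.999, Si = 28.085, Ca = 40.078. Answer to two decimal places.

57.13 wt%

M(Na_0.56Ca_0.44Al_1.44Si_2.56O_8) = 269.252 g/mol; M(SiO2) = 60.083 g/mol.
Moles SiO2 per formula unit = 2.56 Si ÷ 1 = 2.5600.
SiO2 fraction = (2.5600 × 60.083) / 269.252 = 153.812/269.252 = 0.5713.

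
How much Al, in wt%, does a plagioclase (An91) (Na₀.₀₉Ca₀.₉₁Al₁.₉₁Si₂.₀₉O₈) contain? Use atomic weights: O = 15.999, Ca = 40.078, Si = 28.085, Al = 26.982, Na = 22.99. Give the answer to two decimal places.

Molar mass of Na₀.₀₉Ca₀.₉₁Al₁.₉₁Si₂.₀₉O₈: 0.09·22.99 + 0.91·40.078 + 1.91·26.982 + 2.09·28.085 + 8·15.999 = 276.765 g/mol.
Mass of Al per formula unit: 1.91 × 26.982 = 51.536 g.
Weight fraction Al = 51.536 / 276.765 = 0.1862.

18.62 wt%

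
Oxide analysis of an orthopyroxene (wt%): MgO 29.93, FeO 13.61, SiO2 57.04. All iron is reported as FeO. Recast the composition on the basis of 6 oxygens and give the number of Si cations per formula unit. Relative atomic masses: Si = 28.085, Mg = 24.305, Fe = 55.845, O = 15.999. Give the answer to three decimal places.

2.012 Si apfu

29.93 wt% MgO ÷ 40.304 g/mol = 0.74261 mol, giving 0.74261 Mg and 0.74261 O.
13.61 wt% FeO ÷ 71.844 g/mol = 0.18944 mol, giving 0.18944 Fe and 0.18944 O.
57.04 wt% SiO2 ÷ 60.083 g/mol = 0.94935 mol, giving 0.94935 Si and 1.89870 O.
Oxygen sums to 2.83075; scaling by 6/2.83075 = 2.11958 puts the formula on 6 O.
Si: 0.94935 × 2.11958 = 2.012 atoms per formula unit.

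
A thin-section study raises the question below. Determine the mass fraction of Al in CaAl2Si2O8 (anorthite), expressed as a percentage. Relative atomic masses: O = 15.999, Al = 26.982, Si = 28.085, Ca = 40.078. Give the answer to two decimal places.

19.40 weight percent

M(CaAl2Si2O8) = 278.204 g/mol.
Al contributes 2 × 26.982 = 53.964 g per mole.
53.964/278.204 = 0.1940 → 19.40%.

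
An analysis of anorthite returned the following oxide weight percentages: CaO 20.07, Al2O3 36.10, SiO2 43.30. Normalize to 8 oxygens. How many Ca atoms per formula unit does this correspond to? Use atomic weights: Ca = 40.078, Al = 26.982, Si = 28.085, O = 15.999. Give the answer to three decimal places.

CaO: 20.07/56.077 = 0.35790 mol → 0.35790 mol Ca, 0.35790 mol O.
Al2O3: 36.10/101.961 = 0.35406 mol → 0.70812 mol Al, 1.06218 mol O.
SiO2: 43.30/60.083 = 0.72067 mol → 0.72067 mol Si, 1.44134 mol O.
Total oxygen = 2.86142 mol. Normalization factor = 8/2.86142 = 2.79581.
Ca per 8 O = 0.35790 × 2.79581 = 1.001.

1.001 Ca apfu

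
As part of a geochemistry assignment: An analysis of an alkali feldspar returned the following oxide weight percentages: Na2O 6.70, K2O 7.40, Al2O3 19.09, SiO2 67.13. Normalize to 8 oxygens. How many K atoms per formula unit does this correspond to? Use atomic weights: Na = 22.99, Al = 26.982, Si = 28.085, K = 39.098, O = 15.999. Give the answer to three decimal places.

6.70 wt% Na2O ÷ 61.979 g/mol = 0.10810 mol, giving 0.21620 Na and 0.10810 O.
7.40 wt% K2O ÷ 94.195 g/mol = 0.07856 mol, giving 0.15712 K and 0.07856 O.
19.09 wt% Al2O3 ÷ 101.961 g/mol = 0.18723 mol, giving 0.37446 Al and 0.56169 O.
67.13 wt% SiO2 ÷ 60.083 g/mol = 1.11729 mol, giving 1.11729 Si and 2.23458 O.
Oxygen sums to 2.98293; scaling by 8/2.98293 = 2.68193 puts the formula on 8 O.
K: 0.15712 × 2.68193 = 0.421 atoms per formula unit.

0.421 K apfu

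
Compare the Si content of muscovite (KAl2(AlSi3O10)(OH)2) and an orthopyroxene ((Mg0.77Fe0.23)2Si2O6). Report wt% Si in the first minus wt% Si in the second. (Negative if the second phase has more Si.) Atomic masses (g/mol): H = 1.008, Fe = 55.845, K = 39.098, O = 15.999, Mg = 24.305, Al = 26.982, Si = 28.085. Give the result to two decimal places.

-4.94 percentage points

Si in KAl2(AlSi3O10)(OH)2: molar mass 398.303 g/mol; 3×28.085 = 84.255 g → 21.15 wt%.
Si in (Mg0.77Fe0.23)2Si2O6: molar mass 215.282 g/mol; 2×28.085 = 56.170 g → 26.09 wt%.
Difference = 21.15 − 26.09 = -4.94 percentage points.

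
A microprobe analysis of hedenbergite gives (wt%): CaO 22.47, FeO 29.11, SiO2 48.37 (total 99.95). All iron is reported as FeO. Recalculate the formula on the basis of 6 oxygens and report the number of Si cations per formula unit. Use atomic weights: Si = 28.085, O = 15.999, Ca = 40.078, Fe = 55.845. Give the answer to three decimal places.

1.999 Si apfu

CaO: 22.47/56.077 = 0.40070 mol → 0.40070 mol Ca, 0.40070 mol O.
FeO: 29.11/71.844 = 0.40518 mol → 0.40518 mol Fe, 0.40518 mol O.
SiO2: 48.37/60.083 = 0.80505 mol → 0.80505 mol Si, 1.61010 mol O.
Total oxygen = 2.41598 mol. Normalization factor = 6/2.41598 = 2.48346.
Si per 6 O = 0.80505 × 2.48346 = 1.999.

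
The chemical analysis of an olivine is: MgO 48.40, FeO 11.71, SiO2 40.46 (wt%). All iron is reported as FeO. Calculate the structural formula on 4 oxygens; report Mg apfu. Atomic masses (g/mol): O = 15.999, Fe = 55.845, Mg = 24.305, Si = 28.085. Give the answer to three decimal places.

1.772 Mg apfu

MgO: 48.40/40.304 = 1.20087 mol → 1.20087 mol Mg, 1.20087 mol O.
FeO: 11.71/71.844 = 0.16299 mol → 0.16299 mol Fe, 0.16299 mol O.
SiO2: 40.46/60.083 = 0.67340 mol → 0.67340 mol Si, 1.34680 mol O.
Total oxygen = 2.71066 mol. Normalization factor = 4/2.71066 = 1.47566.
Mg per 4 O = 1.20087 × 1.47566 = 1.772.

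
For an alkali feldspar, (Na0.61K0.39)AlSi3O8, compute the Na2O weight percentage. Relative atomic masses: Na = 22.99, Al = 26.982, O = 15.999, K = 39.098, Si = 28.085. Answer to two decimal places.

Molar mass of (Na0.61K0.39)AlSi3O8 = 0.61·22.99 + 0.39·39.098 + 1·26.982 + 3·28.085 + 8·15.999 = 268.501 g/mol.
Each formula unit contains 0.61 Na, equivalent to 0.61/2 = 0.3050 mol Na2O.
M(Na2O) = 2×22.99 + 1×15.999 = 61.979 g/mol.
Mass of Na2O per formula unit = 0.3050 × 61.979 = 18.904 g.
Na2O wt% = 18.904 / 268.501 × 100 = 7.04%.

7.04 wt%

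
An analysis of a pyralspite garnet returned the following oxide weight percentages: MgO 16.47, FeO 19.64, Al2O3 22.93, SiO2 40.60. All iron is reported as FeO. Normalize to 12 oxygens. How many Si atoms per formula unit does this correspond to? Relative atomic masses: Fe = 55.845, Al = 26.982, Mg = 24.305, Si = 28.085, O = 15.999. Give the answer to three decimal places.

2.994 Si apfu

MgO: 16.47/40.304 = 0.40864 mol → 0.40864 mol Mg, 0.40864 mol O.
FeO: 19.64/71.844 = 0.27337 mol → 0.27337 mol Fe, 0.27337 mol O.
Al2O3: 22.93/101.961 = 0.22489 mol → 0.44978 mol Al, 0.67467 mol O.
SiO2: 40.60/60.083 = 0.67573 mol → 0.67573 mol Si, 1.35146 mol O.
Total oxygen = 2.70814 mol. Normalization factor = 12/2.70814 = 4.43109.
Si per 12 O = 0.67573 × 4.43109 = 2.994.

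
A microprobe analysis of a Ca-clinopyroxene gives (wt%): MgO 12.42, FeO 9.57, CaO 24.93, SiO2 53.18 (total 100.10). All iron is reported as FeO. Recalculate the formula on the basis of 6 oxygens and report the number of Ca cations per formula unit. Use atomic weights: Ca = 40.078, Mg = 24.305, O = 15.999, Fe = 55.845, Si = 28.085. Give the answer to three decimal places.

12.42 wt% MgO ÷ 40.304 g/mol = 0.30816 mol, giving 0.30816 Mg and 0.30816 O.
9.57 wt% FeO ÷ 71.844 g/mol = 0.13321 mol, giving 0.13321 Fe and 0.13321 O.
24.93 wt% CaO ÷ 56.077 g/mol = 0.44457 mol, giving 0.44457 Ca and 0.44457 O.
53.18 wt% SiO2 ÷ 60.083 g/mol = 0.88511 mol, giving 0.88511 Si and 1.77022 O.
Oxygen sums to 2.65616; scaling by 6/2.65616 = 2.25890 puts the formula on 6 O.
Ca: 0.44457 × 2.25890 = 1.004 atoms per formula unit.

1.004 Ca apfu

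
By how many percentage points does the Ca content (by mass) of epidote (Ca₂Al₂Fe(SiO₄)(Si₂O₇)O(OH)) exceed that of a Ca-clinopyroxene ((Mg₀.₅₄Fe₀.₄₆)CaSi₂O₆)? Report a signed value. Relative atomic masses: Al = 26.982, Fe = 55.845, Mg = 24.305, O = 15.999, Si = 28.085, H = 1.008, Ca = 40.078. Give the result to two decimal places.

-0.76 percentage points

Ca in Ca₂Al₂Fe(SiO₄)(Si₂O₇)O(OH): molar mass 483.215 g/mol; 2×40.078 = 80.156 g → 16.59 wt%.
Ca in (Mg₀.₅₄Fe₀.₄₆)CaSi₂O₆: molar mass 231.055 g/mol; 1×40.078 = 40.078 g → 17.35 wt%.
Difference = 16.59 − 17.35 = -0.76 percentage points.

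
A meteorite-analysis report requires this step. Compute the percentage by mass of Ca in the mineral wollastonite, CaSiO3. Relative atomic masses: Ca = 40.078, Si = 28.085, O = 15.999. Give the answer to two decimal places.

Molar mass of CaSiO3: 1×40.078 + 1×28.085 + 3×15.999 = 116.160 g/mol.
Mass of Ca per formula unit: 1 × 40.078 = 40.078 g.
Weight fraction Ca = 40.078 / 116.160 = 0.3450.

34.50 weight percent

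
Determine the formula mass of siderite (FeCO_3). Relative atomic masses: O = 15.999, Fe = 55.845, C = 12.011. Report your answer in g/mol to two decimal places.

115.85 g/mol

Fe: 1 × 55.845 = 55.8450
C: 1 × 12.011 = 12.0110
O: 3 × 15.999 = 47.9970
Summing the contributions gives the formula mass.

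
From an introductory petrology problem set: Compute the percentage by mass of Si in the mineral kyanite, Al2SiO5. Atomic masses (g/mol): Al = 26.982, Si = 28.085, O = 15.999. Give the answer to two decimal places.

17.33 weight percent

Molar mass of Al2SiO5: 2*26.982 + 1*28.085 + 5*15.999 = 162.044 g/mol.
Mass of Si per formula unit: 1 × 28.085 = 28.085 g.
Weight fraction Si = 28.085 / 162.044 = 0.1733.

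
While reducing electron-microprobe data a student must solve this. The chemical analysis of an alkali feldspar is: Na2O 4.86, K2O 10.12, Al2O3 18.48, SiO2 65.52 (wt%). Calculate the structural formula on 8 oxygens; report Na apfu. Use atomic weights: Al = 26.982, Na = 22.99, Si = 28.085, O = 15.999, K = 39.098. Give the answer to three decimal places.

Na2O (M=61.979): mol = 0.07841; Na = 0.15682, O = 0.07841.
K2O (M=94.195): mol = 0.10744; K = 0.21488, O = 0.10744.
Al2O3 (M=101.961): mol = 0.18125; Al = 0.36250, O = 0.54375.
SiO2 (M=60.083): mol = 1.09049; Si = 1.09049, O = 2.18098.
ΣO = 2.91058; factor = 8/ΣO = 2.74859.
Na apfu = 0.15682 × 2.74859 = 0.431.

0.431 Na apfu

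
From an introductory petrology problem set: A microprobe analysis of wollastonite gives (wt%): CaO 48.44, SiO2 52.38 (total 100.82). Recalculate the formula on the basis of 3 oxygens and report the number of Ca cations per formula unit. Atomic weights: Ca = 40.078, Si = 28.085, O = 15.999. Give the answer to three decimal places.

0.994 Ca apfu

CaO: 48.44/56.077 = 0.86381 mol → 0.86381 mol Ca, 0.86381 mol O.
SiO2: 52.38/60.083 = 0.87179 mol → 0.87179 mol Si, 1.74358 mol O.
Total oxygen = 2.60739 mol. Normalization factor = 3/2.60739 = 1.15058.
Ca per 3 O = 0.86381 × 1.15058 = 0.994.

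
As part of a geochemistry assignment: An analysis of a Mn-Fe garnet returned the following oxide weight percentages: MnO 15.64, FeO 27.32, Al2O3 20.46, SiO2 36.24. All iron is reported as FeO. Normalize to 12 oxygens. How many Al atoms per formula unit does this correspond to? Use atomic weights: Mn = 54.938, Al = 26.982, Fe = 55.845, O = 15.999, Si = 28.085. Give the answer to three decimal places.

15.64 wt% MnO ÷ 70.937 g/mol = 0.22048 mol, giving 0.22048 Mn and 0.22048 O.
27.32 wt% FeO ÷ 71.844 g/mol = 0.38027 mol, giving 0.38027 Fe and 0.38027 O.
20.46 wt% Al2O3 ÷ 101.961 g/mol = 0.20066 mol, giving 0.40132 Al and 0.60198 O.
36.24 wt% SiO2 ÷ 60.083 g/mol = 0.60317 mol, giving 0.60317 Si and 1.20634 O.
Oxygen sums to 2.40907; scaling by 12/2.40907 = 4.98118 puts the formula on 12 O.
Al: 0.40132 × 4.98118 = 1.999 atoms per formula unit.

1.999 Al apfu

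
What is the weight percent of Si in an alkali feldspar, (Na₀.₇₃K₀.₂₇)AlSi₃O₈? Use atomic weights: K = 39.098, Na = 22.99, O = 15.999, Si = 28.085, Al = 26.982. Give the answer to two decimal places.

31.61 wt%

Molar mass of (Na₀.₇₃K₀.₂₇)AlSi₃O₈: 0.73·22.99 + 0.27·39.098 + 1·26.982 + 3·28.085 + 8·15.999 = 266.568 g/mol.
Mass of Si per formula unit: 3 × 28.085 = 84.255 g.
Weight fraction Si = 84.255 / 266.568 = 0.3161.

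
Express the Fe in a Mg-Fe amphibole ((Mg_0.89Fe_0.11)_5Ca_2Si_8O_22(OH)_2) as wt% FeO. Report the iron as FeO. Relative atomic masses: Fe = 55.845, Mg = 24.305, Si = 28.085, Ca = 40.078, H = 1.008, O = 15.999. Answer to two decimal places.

4.76 wt%

M((Mg_0.89Fe_0.11)_5Ca_2Si_8O_22(OH)_2) = 829.700 g/mol; M(FeO) = 71.844 g/mol.
Moles FeO per formula unit = 0.55 Fe ÷ 1 = 0.5500.
FeO fraction = (0.5500 × 71.844) / 829.700 = 39.514/829.700 = 0.0476.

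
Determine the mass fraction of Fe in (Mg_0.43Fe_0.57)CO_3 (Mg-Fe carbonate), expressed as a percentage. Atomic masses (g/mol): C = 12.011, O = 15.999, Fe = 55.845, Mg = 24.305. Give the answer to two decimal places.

Molar mass of (Mg_0.43Fe_0.57)CO_3: 0.43×24.305 + 0.57×55.845 + 1×12.011 + 3×15.999 = 102.291 g/mol.
Mass of Fe per formula unit: 0.57 × 55.845 = 31.832 g.
Weight fraction Fe = 31.832 / 102.291 = 0.3112.

31.12 wt%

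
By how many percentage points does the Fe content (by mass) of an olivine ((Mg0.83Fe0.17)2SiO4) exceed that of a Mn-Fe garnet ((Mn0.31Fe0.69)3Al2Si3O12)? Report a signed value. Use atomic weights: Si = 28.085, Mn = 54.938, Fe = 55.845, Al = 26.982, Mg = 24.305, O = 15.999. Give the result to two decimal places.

First mineral: 18.987 g Fe in 151.415 g formula = 12.54 wt% Fe.
Second mineral: 115.599 g Fe in 496.898 g formula = 23.26 wt% Fe.
12.54% − 23.26% gives a difference of -10.72 percentage points.

-10.72 percentage points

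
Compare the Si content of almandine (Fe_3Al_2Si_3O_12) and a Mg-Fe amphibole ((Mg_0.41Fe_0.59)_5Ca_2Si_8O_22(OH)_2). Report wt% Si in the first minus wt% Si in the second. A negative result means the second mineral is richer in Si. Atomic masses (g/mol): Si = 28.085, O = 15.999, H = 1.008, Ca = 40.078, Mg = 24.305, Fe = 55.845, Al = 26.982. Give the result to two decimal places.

First mineral: 84.255 g Si in 497.742 g formula = 16.93 wt% Si.
Second mineral: 224.680 g Si in 905.396 g formula = 24.82 wt% Si.
16.93% − 24.82% gives a difference of -7.89 percentage points.

-7.89 percentage points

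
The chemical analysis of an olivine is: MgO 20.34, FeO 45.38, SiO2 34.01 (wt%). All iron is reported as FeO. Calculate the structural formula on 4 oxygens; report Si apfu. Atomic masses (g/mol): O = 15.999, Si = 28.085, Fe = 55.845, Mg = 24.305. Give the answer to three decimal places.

0.998 Si apfu

20.34 wt% MgO ÷ 40.304 g/mol = 0.50466 mol, giving 0.50466 Mg and 0.50466 O.
45.38 wt% FeO ÷ 71.844 g/mol = 0.63165 mol, giving 0.63165 Fe and 0.63165 O.
34.01 wt% SiO2 ÷ 60.083 g/mol = 0.56605 mol, giving 0.56605 Si and 1.13210 O.
Oxygen sums to 2.26841; scaling by 4/2.26841 = 1.76335 puts the formula on 4 O.
Si: 0.56605 × 1.76335 = 0.998 atoms per formula unit.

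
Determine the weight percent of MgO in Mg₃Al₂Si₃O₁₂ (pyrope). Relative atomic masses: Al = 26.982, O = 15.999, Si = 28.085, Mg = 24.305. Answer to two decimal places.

Formula mass = 403.122 g/mol.
3 Mg → 3.0000 mol MgO per formula unit; M(MgO) = 40.304, so MgO mass = 120.912 g.
120.912/403.122 × 100 = 29.99 wt%.

29.99 wt%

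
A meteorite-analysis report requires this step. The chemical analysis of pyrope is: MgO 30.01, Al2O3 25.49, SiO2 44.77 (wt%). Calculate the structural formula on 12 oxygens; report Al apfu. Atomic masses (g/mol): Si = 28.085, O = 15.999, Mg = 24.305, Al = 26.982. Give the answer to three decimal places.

2.010 Al apfu

MgO: 30.01/40.304 = 0.74459 mol → 0.74459 mol Mg, 0.74459 mol O.
Al2O3: 25.49/101.961 = 0.25000 mol → 0.50000 mol Al, 0.75000 mol O.
SiO2: 44.77/60.083 = 0.74514 mol → 0.74514 mol Si, 1.49028 mol O.
Total oxygen = 2.98487 mol. Normalization factor = 12/2.98487 = 4.02028.
Al per 12 O = 0.50000 × 4.02028 = 2.010.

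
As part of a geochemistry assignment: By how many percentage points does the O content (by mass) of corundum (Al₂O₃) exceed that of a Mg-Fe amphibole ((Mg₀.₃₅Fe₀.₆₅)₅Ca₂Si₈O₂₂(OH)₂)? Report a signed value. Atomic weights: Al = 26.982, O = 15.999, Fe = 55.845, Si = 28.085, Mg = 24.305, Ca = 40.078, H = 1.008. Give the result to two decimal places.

First mineral: 47.997 g O in 101.961 g formula = 47.07 wt% O.
Second mineral: 383.976 g O in 914.858 g formula = 41.97 wt% O.
47.07% − 41.97% gives a difference of 5.10 percentage points.

5.10 percentage points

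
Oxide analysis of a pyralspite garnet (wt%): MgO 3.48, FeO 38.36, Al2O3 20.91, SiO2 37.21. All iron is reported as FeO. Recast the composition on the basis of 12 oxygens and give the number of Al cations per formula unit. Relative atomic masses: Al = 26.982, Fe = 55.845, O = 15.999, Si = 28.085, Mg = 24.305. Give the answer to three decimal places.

3.48 wt% MgO ÷ 40.304 g/mol = 0.08634 mol, giving 0.08634 Mg and 0.08634 O.
38.36 wt% FeO ÷ 71.844 g/mol = 0.53393 mol, giving 0.53393 Fe and 0.53393 O.
20.91 wt% Al2O3 ÷ 101.961 g/mol = 0.20508 mol, giving 0.41016 Al and 0.61524 O.
37.21 wt% SiO2 ÷ 60.083 g/mol = 0.61931 mol, giving 0.61931 Si and 1.23862 O.
Oxygen sums to 2.47413; scaling by 12/2.47413 = 4.85019 puts the formula on 12 O.
Al: 0.41016 × 4.85019 = 1.989 atoms per formula unit.

1.989 Al apfu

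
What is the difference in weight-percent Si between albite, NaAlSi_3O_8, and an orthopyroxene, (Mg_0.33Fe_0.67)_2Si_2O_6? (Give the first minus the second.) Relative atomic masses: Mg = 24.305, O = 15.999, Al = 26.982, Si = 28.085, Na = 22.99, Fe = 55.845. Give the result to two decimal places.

9.02 percentage points

First mineral: 84.255 g Si in 262.219 g formula = 32.13 wt% Si.
Second mineral: 56.170 g Si in 243.038 g formula = 23.11 wt% Si.
32.13% − 23.11% gives a difference of 9.02 percentage points.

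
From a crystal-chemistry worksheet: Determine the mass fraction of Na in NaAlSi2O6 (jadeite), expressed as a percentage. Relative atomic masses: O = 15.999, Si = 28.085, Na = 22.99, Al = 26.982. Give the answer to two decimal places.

11.37 mass %

Molar mass of NaAlSi2O6: 1*22.99 + 1*26.982 + 2*28.085 + 6*15.999 = 202.136 g/mol.
Mass of Na per formula unit: 1 × 22.99 = 22.990 g.
Weight fraction Na = 22.990 / 202.136 = 0.1137.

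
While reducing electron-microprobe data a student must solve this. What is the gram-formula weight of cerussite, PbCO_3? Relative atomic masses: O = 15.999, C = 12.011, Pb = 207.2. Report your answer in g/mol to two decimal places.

M = 1·207.2 + 1·12.011 + 3·15.999

267.21 g/mol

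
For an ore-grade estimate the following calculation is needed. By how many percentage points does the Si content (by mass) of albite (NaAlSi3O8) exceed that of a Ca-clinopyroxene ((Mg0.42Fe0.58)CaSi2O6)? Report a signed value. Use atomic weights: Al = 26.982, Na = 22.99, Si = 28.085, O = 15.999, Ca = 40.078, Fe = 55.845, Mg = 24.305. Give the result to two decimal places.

First mineral: 84.255 g Si in 262.219 g formula = 32.13 wt% Si.
Second mineral: 56.170 g Si in 234.840 g formula = 23.92 wt% Si.
32.13% − 23.92% gives a difference of 8.21 percentage points.

8.21 percentage points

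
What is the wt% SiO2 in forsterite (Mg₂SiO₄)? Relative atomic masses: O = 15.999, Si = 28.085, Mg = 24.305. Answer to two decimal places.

Molar mass of Mg₂SiO₄ = 2*24.305 + 1*28.085 + 4*15.999 = 140.691 g/mol.
Each formula unit contains 1 Si, equivalent to 1/1 = 1.0000 mol SiO2.
M(SiO2) = 1×28.085 + 2×15.999 = 60.083 g/mol.
Mass of SiO2 per formula unit = 1.0000 × 60.083 = 60.083 g.
SiO2 wt% = 60.083 / 140.691 × 100 = 42.71%.

42.71 wt%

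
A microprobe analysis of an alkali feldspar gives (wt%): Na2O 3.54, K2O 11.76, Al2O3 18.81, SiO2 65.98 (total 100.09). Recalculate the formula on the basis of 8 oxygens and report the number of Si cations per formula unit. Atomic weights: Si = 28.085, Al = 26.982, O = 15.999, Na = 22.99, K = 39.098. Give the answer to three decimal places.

2.997 Si apfu

Na2O (M=61.979): mol = 0.05712; Na = 0.11424, O = 0.05712.
K2O (M=94.195): mol = 0.12485; K = 0.24970, O = 0.12485.
Al2O3 (M=101.961): mol = 0.18448; Al = 0.36896, O = 0.55344.
SiO2 (M=60.083): mol = 1.09815; Si = 1.09815, O = 2.19630.
ΣO = 2.93171; factor = 8/ΣO = 2.72878.
Si apfu = 1.09815 × 2.72878 = 2.997.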